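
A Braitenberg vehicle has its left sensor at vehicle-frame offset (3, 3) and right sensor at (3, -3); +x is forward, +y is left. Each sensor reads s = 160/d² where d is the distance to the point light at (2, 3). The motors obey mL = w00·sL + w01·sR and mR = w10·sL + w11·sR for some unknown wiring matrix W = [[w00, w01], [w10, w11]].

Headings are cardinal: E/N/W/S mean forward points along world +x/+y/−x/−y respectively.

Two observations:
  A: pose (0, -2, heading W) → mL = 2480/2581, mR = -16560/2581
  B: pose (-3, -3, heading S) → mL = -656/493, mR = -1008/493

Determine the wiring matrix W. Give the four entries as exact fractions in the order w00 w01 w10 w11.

obs A: pose=(0,-2,W) → sL=160/89, sR=160/29, mL=2480/2581, mR=-16560/2581
obs B: pose=(-3,-3,S) → sL=32/17, sR=32/29, mL=-656/493, mR=-1008/493
sensor matrix S = [[160/89, 160/29], [32/17, 32/29]]; det S = -368640/43877
solve [mL_A; mL_B] = S·[w00; w01] and [mR_A; mR_B] = S·[w10; w11]:
  w00 = -1, w01 = 1/2, w10 = -1/2, w11 = -1

-1 1/2 -1/2 -1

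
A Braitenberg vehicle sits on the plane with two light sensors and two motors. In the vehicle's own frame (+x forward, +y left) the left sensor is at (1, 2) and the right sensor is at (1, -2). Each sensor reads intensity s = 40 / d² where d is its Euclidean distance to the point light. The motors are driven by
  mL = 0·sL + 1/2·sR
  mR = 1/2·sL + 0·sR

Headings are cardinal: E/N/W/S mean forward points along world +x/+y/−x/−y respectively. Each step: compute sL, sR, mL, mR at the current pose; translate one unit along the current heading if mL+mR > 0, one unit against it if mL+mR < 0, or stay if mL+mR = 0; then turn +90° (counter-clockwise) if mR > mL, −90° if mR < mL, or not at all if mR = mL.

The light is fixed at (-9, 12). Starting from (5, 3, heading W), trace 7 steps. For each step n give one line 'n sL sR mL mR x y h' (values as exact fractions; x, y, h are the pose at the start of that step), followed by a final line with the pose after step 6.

n=0: pose=(5,3,W); sL=4/29, sR=20/109; mL=10/109, mR=2/29; mL+mR=508/3161 → advance +1; mR−mL=-72/3161 → turn -1·90°
n=1: pose=(4,3,N); sL=8/37, sR=40/289; mL=20/289, mR=4/37; mL+mR=1896/10693 → advance +1; mR−mL=416/10693 → turn +1·90°
n=2: pose=(4,4,W); sL=10/61, sR=2/9; mL=1/9, mR=5/61; mL+mR=106/549 → advance +1; mR−mL=-16/549 → turn -1·90°
n=3: pose=(3,4,N); sL=40/149, sR=8/49; mL=4/49, mR=20/149; mL+mR=1576/7301 → advance +1; mR−mL=384/7301 → turn +1·90°
n=4: pose=(3,5,W); sL=20/101, sR=20/73; mL=10/73, mR=10/101; mL+mR=1740/7373 → advance +1; mR−mL=-280/7373 → turn -1·90°
n=5: pose=(2,5,N); sL=40/117, sR=8/41; mL=4/41, mR=20/117; mL+mR=1288/4797 → advance +1; mR−mL=352/4797 → turn +1·90°
n=6: pose=(2,6,W); sL=10/41, sR=10/29; mL=5/29, mR=5/41; mL+mR=350/1189 → advance +1; mR−mL=-60/1189 → turn -1·90°

0 4/29 20/109 10/109 2/29 5 3 W
1 8/37 40/289 20/289 4/37 4 3 N
2 10/61 2/9 1/9 5/61 4 4 W
3 40/149 8/49 4/49 20/149 3 4 N
4 20/101 20/73 10/73 10/101 3 5 W
5 40/117 8/41 4/41 20/117 2 5 N
6 10/41 10/29 5/29 5/41 2 6 W
final 1 6 N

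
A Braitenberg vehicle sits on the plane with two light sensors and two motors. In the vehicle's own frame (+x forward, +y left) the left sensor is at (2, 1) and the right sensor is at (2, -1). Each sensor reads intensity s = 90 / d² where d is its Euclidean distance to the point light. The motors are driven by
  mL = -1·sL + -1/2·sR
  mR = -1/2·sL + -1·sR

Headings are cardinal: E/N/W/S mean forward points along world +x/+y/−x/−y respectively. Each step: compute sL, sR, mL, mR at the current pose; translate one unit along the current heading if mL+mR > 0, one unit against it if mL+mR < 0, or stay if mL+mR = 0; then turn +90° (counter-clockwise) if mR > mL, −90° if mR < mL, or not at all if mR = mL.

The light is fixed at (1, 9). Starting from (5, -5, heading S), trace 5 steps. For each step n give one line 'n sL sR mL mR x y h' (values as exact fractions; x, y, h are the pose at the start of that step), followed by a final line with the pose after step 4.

0 90/281 18/53 -7299/14893 -7443/14893 5 -5 S
1 9/20 45/74 -279/370 -1233/1480 5 -4 W
2 90/137 90/157 -20295/21509 -19395/21509 6 -4 N
3 5/13 45/89 -1475/2314 -1615/2314 6 -5 W
4 90/169 90/193 -24975/32617 -23895/32617 7 -5 N
final 7 -6 W

n=0: pose=(5,-5,S); sL=90/281, sR=18/53; mL=-7299/14893, mR=-7443/14893; mL+mR=-14742/14893 → advance -1; mR−mL=-144/14893 → turn -1·90°
n=1: pose=(5,-4,W); sL=9/20, sR=45/74; mL=-279/370, mR=-1233/1480; mL+mR=-2349/1480 → advance -1; mR−mL=-117/1480 → turn -1·90°
n=2: pose=(6,-4,N); sL=90/137, sR=90/157; mL=-20295/21509, mR=-19395/21509; mL+mR=-39690/21509 → advance -1; mR−mL=900/21509 → turn +1·90°
n=3: pose=(6,-5,W); sL=5/13, sR=45/89; mL=-1475/2314, mR=-1615/2314; mL+mR=-1545/1157 → advance -1; mR−mL=-70/1157 → turn -1·90°
n=4: pose=(7,-5,N); sL=90/169, sR=90/193; mL=-24975/32617, mR=-23895/32617; mL+mR=-48870/32617 → advance -1; mR−mL=1080/32617 → turn +1·90°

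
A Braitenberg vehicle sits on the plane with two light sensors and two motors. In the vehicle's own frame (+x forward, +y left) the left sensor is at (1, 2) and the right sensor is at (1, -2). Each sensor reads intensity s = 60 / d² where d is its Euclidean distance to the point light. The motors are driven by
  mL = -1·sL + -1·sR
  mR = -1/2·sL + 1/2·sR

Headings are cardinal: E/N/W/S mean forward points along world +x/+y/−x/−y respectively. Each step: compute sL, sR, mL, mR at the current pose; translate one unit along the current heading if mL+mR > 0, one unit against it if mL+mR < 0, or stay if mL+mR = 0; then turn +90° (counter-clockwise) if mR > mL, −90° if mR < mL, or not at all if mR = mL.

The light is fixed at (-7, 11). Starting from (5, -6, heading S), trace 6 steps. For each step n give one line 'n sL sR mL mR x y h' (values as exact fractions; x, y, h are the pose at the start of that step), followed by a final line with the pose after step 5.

n=0: pose=(5,-6,S); sL=3/26, sR=15/106; mL=-177/689, mR=9/689; mL+mR=-168/689 → advance -1; mR−mL=186/689 → turn +1·90°
n=1: pose=(5,-5,E); sL=12/73, sR=60/493; mL=-10296/35989, mR=-768/35989; mL+mR=-11064/35989 → advance -1; mR−mL=9528/35989 → turn +1·90°
n=2: pose=(4,-5,N); sL=10/51, sR=30/197; mL=-3500/10047, mR=-220/10047; mL+mR=-1240/3349 → advance -1; mR−mL=3280/10047 → turn +1·90°
n=3: pose=(4,-6,W); sL=60/461, sR=12/65; mL=-9432/29965, mR=816/29965; mL+mR=-8616/29965 → advance -1; mR−mL=10248/29965 → turn +1·90°
n=4: pose=(5,-6,S); sL=3/26, sR=15/106; mL=-177/689, mR=9/689; mL+mR=-168/689 → advance -1; mR−mL=186/689 → turn +1·90°
n=5: pose=(5,-5,E); sL=12/73, sR=60/493; mL=-10296/35989, mR=-768/35989; mL+mR=-11064/35989 → advance -1; mR−mL=9528/35989 → turn +1·90°

0 3/26 15/106 -177/689 9/689 5 -6 S
1 12/73 60/493 -10296/35989 -768/35989 5 -5 E
2 10/51 30/197 -3500/10047 -220/10047 4 -5 N
3 60/461 12/65 -9432/29965 816/29965 4 -6 W
4 3/26 15/106 -177/689 9/689 5 -6 S
5 12/73 60/493 -10296/35989 -768/35989 5 -5 E
final 4 -5 N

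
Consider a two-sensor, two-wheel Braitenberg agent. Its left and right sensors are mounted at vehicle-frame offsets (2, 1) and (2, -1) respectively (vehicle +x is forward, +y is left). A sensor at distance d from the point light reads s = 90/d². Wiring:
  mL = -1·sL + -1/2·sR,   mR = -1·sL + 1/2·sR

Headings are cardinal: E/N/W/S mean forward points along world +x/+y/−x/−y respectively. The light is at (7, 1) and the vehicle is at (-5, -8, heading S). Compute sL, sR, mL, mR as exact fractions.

left sensor world pos  = (-4, -10); dL² = 242
right sensor world pos = (-6, -10); dR² = 290
sL = 90/242 = 45/121
sR = 90/290 = 9/29
mL = -1·sL + -1/2·sR = -3699/7018
mR = -1·sL + 1/2·sR = -1521/7018

45/121 9/29 -3699/7018 -1521/7018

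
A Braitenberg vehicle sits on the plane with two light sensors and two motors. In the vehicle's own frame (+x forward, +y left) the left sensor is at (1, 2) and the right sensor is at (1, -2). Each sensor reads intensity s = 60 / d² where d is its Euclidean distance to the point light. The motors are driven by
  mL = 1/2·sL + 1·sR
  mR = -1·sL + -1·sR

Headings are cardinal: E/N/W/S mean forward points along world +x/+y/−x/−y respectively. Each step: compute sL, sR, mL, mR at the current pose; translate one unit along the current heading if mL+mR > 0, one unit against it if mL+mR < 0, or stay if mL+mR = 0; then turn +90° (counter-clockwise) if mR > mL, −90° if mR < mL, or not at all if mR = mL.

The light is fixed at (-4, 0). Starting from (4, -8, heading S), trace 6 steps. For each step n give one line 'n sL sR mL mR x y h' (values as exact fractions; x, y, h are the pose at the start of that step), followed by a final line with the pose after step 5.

0 60/181 20/39 4790/7059 -5960/7059 4 -8 S
1 6/13 30/37 501/481 -612/481 4 -7 W
2 12/17 60/157 1962/2669 -2904/2669 5 -7 N
3 15/34 3/10 177/340 -63/85 5 -8 E
4 60/181 20/39 4790/7059 -5960/7059 4 -8 S
5 6/13 30/37 501/481 -612/481 4 -7 W
final 5 -7 N

n=0: pose=(4,-8,S); sL=60/181, sR=20/39; mL=4790/7059, mR=-5960/7059; mL+mR=-30/181 → advance -1; mR−mL=-10750/7059 → turn -1·90°
n=1: pose=(4,-7,W); sL=6/13, sR=30/37; mL=501/481, mR=-612/481; mL+mR=-3/13 → advance -1; mR−mL=-1113/481 → turn -1·90°
n=2: pose=(5,-7,N); sL=12/17, sR=60/157; mL=1962/2669, mR=-2904/2669; mL+mR=-6/17 → advance -1; mR−mL=-4866/2669 → turn -1·90°
n=3: pose=(5,-8,E); sL=15/34, sR=3/10; mL=177/340, mR=-63/85; mL+mR=-15/68 → advance -1; mR−mL=-429/340 → turn -1·90°
n=4: pose=(4,-8,S); sL=60/181, sR=20/39; mL=4790/7059, mR=-5960/7059; mL+mR=-30/181 → advance -1; mR−mL=-10750/7059 → turn -1·90°
n=5: pose=(4,-7,W); sL=6/13, sR=30/37; mL=501/481, mR=-612/481; mL+mR=-3/13 → advance -1; mR−mL=-1113/481 → turn -1·90°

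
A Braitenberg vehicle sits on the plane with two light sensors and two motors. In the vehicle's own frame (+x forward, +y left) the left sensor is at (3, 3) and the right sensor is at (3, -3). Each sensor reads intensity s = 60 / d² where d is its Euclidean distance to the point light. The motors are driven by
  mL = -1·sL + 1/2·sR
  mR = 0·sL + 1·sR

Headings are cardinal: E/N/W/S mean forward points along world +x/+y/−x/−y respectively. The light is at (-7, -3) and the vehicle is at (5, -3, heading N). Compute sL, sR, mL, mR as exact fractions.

2/3 10/39 -7/13 10/39

left sensor world pos  = (2, 0); dL² = 90
right sensor world pos = (8, 0); dR² = 234
sL = 60/90 = 2/3
sR = 60/234 = 10/39
mL = -1·sL + 1/2·sR = -7/13
mR = 0·sL + 1·sR = 10/39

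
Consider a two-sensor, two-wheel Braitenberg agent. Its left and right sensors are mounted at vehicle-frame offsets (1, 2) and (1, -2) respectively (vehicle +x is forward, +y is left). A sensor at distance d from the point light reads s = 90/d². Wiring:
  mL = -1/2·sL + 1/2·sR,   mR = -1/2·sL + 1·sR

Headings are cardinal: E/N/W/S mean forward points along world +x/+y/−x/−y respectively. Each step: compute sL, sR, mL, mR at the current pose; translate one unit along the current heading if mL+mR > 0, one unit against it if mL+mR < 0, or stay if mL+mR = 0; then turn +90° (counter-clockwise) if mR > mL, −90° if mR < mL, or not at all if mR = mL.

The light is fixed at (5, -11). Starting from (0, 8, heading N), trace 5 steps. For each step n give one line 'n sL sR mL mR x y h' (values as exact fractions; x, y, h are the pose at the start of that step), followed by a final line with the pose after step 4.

n=0: pose=(0,8,N); sL=90/449, sR=90/409; mL=1800/183641, mR=22005/183641; mL+mR=23805/183641 → advance +1; mR−mL=45/409 → turn +1·90°
n=1: pose=(0,9,W); sL=1/4, sR=9/52; mL=-1/26, mR=5/104; mL+mR=1/104 → advance +1; mR−mL=9/104 → turn +1·90°
n=2: pose=(-1,9,S); sL=90/377, sR=18/85; mL=-432/32045, mR=2961/32045; mL+mR=2529/32045 → advance +1; mR−mL=9/85 → turn +1·90°
n=3: pose=(-1,8,E); sL=45/233, sR=45/157; mL=1710/36581, mR=13905/73162; mL+mR=17325/73162 → advance +1; mR−mL=45/314 → turn +1·90°
n=4: pose=(0,8,N); sL=90/449, sR=90/409; mL=1800/183641, mR=22005/183641; mL+mR=23805/183641 → advance +1; mR−mL=45/409 → turn +1·90°

0 90/449 90/409 1800/183641 22005/183641 0 8 N
1 1/4 9/52 -1/26 5/104 0 9 W
2 90/377 18/85 -432/32045 2961/32045 -1 9 S
3 45/233 45/157 1710/36581 13905/73162 -1 8 E
4 90/449 90/409 1800/183641 22005/183641 0 8 N
final 0 9 W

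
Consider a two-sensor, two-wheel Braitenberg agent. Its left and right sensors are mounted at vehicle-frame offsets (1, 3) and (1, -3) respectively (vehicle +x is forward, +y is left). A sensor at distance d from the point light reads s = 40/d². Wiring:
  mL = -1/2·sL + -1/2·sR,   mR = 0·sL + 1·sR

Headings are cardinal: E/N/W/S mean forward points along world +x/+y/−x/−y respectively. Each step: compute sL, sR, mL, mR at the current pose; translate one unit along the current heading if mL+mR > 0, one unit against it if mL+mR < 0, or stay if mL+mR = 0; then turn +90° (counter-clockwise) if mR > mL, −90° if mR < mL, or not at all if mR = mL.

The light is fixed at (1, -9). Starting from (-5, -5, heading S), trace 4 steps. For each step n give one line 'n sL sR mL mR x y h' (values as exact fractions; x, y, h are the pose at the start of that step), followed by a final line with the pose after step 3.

0 20/9 4/9 -4/3 4/9 -5 -5 S
1 40/89 40/29 -2360/2581 40/29 -5 -4 E
2 2/5 1 -7/10 1 -4 -4 N
3 8/9 40/117 -8/13 40/117 -4 -3 W
final -3 -3 S

n=0: pose=(-5,-5,S); sL=20/9, sR=4/9; mL=-4/3, mR=4/9; mL+mR=-8/9 → advance -1; mR−mL=16/9 → turn +1·90°
n=1: pose=(-5,-4,E); sL=40/89, sR=40/29; mL=-2360/2581, mR=40/29; mL+mR=1200/2581 → advance +1; mR−mL=5920/2581 → turn +1·90°
n=2: pose=(-4,-4,N); sL=2/5, sR=1; mL=-7/10, mR=1; mL+mR=3/10 → advance +1; mR−mL=17/10 → turn +1·90°
n=3: pose=(-4,-3,W); sL=8/9, sR=40/117; mL=-8/13, mR=40/117; mL+mR=-32/117 → advance -1; mR−mL=112/117 → turn +1·90°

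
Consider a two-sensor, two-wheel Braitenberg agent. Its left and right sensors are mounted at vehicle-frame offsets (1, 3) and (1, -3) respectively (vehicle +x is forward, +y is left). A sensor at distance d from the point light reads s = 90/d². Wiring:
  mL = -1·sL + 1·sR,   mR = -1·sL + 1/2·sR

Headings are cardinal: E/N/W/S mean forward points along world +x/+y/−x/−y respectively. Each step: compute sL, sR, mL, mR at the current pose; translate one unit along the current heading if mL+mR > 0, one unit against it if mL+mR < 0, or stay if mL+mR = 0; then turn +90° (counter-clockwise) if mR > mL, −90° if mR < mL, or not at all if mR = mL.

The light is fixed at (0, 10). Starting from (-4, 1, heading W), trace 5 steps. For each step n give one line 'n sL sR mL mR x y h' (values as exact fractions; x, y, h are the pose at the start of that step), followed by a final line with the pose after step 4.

n=0: pose=(-4,1,W); sL=90/169, sR=90/61; mL=9720/10309, mR=2115/10309; mL+mR=11835/10309 → advance +1; mR−mL=-45/61 → turn -1·90°
n=1: pose=(-5,1,N); sL=45/64, sR=45/34; mL=675/1088, mR=-45/1088; mL+mR=315/544 → advance +1; mR−mL=-45/68 → turn -1·90°
n=2: pose=(-5,2,E); sL=90/41, sR=90/137; mL=-8640/5617, mR=-10485/5617; mL+mR=-19125/5617 → advance -1; mR−mL=-45/137 → turn -1·90°
n=3: pose=(-6,2,S); sL=1, sR=5/9; mL=-4/9, mR=-13/18; mL+mR=-7/6 → advance -1; mR−mL=-5/18 → turn -1·90°
n=4: pose=(-6,3,W); sL=90/149, sR=18/13; mL=1512/1937, mR=171/1937; mL+mR=1683/1937 → advance +1; mR−mL=-9/13 → turn -1·90°

0 90/169 90/61 9720/10309 2115/10309 -4 1 W
1 45/64 45/34 675/1088 -45/1088 -5 1 N
2 90/41 90/137 -8640/5617 -10485/5617 -5 2 E
3 1 5/9 -4/9 -13/18 -6 2 S
4 90/149 18/13 1512/1937 171/1937 -6 3 W
final -7 3 N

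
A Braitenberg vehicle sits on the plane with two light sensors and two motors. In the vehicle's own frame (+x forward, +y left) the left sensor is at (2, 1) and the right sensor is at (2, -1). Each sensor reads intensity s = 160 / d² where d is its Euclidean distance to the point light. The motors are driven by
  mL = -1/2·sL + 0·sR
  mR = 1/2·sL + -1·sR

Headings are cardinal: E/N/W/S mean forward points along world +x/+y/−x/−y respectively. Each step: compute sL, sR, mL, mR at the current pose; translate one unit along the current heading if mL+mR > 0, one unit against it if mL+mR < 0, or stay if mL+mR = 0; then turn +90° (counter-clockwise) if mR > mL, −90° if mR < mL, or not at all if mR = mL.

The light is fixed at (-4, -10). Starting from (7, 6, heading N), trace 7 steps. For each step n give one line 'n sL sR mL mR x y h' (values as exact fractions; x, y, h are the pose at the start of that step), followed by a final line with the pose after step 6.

n=0: pose=(7,6,N); sL=20/53, sR=40/117; mL=-10/53, mR=-950/6201; mL+mR=-40/117 → advance -1; mR−mL=220/6201 → turn +1·90°
n=1: pose=(7,5,W); sL=160/277, sR=160/337; mL=-80/277, mR=-17360/93349; mL+mR=-160/337 → advance -1; mR−mL=9600/93349 → turn +1·90°
n=2: pose=(8,5,S); sL=80/169, sR=16/29; mL=-40/169, mR=-1544/4901; mL+mR=-16/29 → advance -1; mR−mL=-384/4901 → turn -1·90°
n=3: pose=(8,6,W); sL=32/65, sR=160/389; mL=-16/65, mR=-4176/25285; mL+mR=-160/389 → advance -1; mR−mL=2048/25285 → turn +1·90°
n=4: pose=(9,6,S); sL=20/49, sR=8/17; mL=-10/49, mR=-222/833; mL+mR=-8/17 → advance -1; mR−mL=-52/833 → turn -1·90°
n=5: pose=(9,7,W); sL=160/377, sR=32/89; mL=-80/377, mR=-4944/33553; mL+mR=-32/89 → advance -1; mR−mL=2176/33553 → turn +1·90°
n=6: pose=(10,7,S); sL=16/45, sR=80/197; mL=-8/45, mR=-2024/8865; mL+mR=-80/197 → advance -1; mR−mL=-448/8865 → turn -1·90°

0 20/53 40/117 -10/53 -950/6201 7 6 N
1 160/277 160/337 -80/277 -17360/93349 7 5 W
2 80/169 16/29 -40/169 -1544/4901 8 5 S
3 32/65 160/389 -16/65 -4176/25285 8 6 W
4 20/49 8/17 -10/49 -222/833 9 6 S
5 160/377 32/89 -80/377 -4944/33553 9 7 W
6 16/45 80/197 -8/45 -2024/8865 10 7 S
final 10 8 W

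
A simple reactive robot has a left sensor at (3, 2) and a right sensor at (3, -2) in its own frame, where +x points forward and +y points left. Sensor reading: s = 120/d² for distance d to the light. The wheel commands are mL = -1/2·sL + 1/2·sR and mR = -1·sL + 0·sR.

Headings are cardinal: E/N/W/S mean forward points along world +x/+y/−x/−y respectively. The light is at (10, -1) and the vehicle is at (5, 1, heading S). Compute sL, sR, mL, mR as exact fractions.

left sensor world pos  = (7, -2); dL² = 10
right sensor world pos = (3, -2); dR² = 50
sL = 120/10 = 12
sR = 120/50 = 12/5
mL = -1/2·sL + 1/2·sR = -24/5
mR = -1·sL + 0·sR = -12

12 12/5 -24/5 -12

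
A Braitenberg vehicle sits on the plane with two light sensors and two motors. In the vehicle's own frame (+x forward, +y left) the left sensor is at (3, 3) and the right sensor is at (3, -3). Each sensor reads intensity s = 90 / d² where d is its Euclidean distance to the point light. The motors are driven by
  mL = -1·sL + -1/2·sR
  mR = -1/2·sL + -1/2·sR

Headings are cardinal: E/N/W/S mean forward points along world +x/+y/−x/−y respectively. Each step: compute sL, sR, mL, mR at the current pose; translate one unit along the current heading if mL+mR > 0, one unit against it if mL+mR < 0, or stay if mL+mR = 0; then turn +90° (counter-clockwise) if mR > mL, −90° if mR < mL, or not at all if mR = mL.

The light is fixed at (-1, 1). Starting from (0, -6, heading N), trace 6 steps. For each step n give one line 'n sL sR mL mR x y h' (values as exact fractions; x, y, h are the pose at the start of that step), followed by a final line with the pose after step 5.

0 9/2 45/16 -189/32 -117/32 0 -6 N
1 18/25 90/29 -1647/725 -1386/725 0 -7 W
2 45/73 45/61 -8775/8906 -3015/4453 1 -7 S
3 90/41 18/25 -2619/1025 -1494/1025 1 -6 E
4 9/2 45/16 -189/32 -117/32 0 -6 N
5 18/25 90/29 -1647/725 -1386/725 0 -7 W
final 1 -7 S

n=0: pose=(0,-6,N); sL=9/2, sR=45/16; mL=-189/32, mR=-117/32; mL+mR=-153/16 → advance -1; mR−mL=9/4 → turn +1·90°
n=1: pose=(0,-7,W); sL=18/25, sR=90/29; mL=-1647/725, mR=-1386/725; mL+mR=-3033/725 → advance -1; mR−mL=9/25 → turn +1·90°
n=2: pose=(1,-7,S); sL=45/73, sR=45/61; mL=-8775/8906, mR=-3015/4453; mL+mR=-14805/8906 → advance -1; mR−mL=45/146 → turn +1·90°
n=3: pose=(1,-6,E); sL=90/41, sR=18/25; mL=-2619/1025, mR=-1494/1025; mL+mR=-4113/1025 → advance -1; mR−mL=45/41 → turn +1·90°
n=4: pose=(0,-6,N); sL=9/2, sR=45/16; mL=-189/32, mR=-117/32; mL+mR=-153/16 → advance -1; mR−mL=9/4 → turn +1·90°
n=5: pose=(0,-7,W); sL=18/25, sR=90/29; mL=-1647/725, mR=-1386/725; mL+mR=-3033/725 → advance -1; mR−mL=9/25 → turn +1·90°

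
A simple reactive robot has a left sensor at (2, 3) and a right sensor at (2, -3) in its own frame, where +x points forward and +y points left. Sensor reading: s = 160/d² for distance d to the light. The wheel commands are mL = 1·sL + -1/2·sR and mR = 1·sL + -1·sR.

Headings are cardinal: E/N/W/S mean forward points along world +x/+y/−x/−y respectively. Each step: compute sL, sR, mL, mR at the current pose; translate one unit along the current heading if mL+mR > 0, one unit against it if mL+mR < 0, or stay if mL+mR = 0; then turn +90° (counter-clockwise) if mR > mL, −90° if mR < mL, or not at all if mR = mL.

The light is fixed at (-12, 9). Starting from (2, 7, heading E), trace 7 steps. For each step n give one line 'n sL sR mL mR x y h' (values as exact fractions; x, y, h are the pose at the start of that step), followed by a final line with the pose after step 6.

0 160/257 160/281 24400/72217 3840/72217 2 7 E
1 8/17 1 -1/34 -9/17 3 7 S
2 32/37 160/173 2576/6401 -384/6401 3 8 W
3 80/61 16/29 1832/1769 1344/1769 2 8 N
4 32/53 32/53 16/53 0 2 9 E
5 20/41 40/37 -80/1517 -900/1517 3 9 S
6 160/173 32/37 3152/6401 384/6401 3 10 W
final 2 10 N

n=0: pose=(2,7,E); sL=160/257, sR=160/281; mL=24400/72217, mR=3840/72217; mL+mR=28240/72217 → advance +1; mR−mL=-80/281 → turn -1·90°
n=1: pose=(3,7,S); sL=8/17, sR=1; mL=-1/34, mR=-9/17; mL+mR=-19/34 → advance -1; mR−mL=-1/2 → turn -1·90°
n=2: pose=(3,8,W); sL=32/37, sR=160/173; mL=2576/6401, mR=-384/6401; mL+mR=2192/6401 → advance +1; mR−mL=-80/173 → turn -1·90°
n=3: pose=(2,8,N); sL=80/61, sR=16/29; mL=1832/1769, mR=1344/1769; mL+mR=3176/1769 → advance +1; mR−mL=-8/29 → turn -1·90°
n=4: pose=(2,9,E); sL=32/53, sR=32/53; mL=16/53, mR=0; mL+mR=16/53 → advance +1; mR−mL=-16/53 → turn -1·90°
n=5: pose=(3,9,S); sL=20/41, sR=40/37; mL=-80/1517, mR=-900/1517; mL+mR=-980/1517 → advance -1; mR−mL=-20/37 → turn -1·90°
n=6: pose=(3,10,W); sL=160/173, sR=32/37; mL=3152/6401, mR=384/6401; mL+mR=3536/6401 → advance +1; mR−mL=-16/37 → turn -1·90°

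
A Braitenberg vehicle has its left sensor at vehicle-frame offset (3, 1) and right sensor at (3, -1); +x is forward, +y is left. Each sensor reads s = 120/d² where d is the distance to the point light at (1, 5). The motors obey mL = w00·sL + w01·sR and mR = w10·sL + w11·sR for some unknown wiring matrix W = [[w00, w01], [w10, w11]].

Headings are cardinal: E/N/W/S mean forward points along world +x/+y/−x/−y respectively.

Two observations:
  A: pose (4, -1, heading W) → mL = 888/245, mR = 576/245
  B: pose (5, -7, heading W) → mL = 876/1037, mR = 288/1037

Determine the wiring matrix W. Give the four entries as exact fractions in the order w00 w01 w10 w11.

1/2 1/2 -1 1

obs A: pose=(4,-1,W) → sL=120/49, sR=24/5, mL=888/245, mR=576/245
obs B: pose=(5,-7,W) → sL=12/17, sR=60/61, mL=876/1037, mR=288/1037
sensor matrix S = [[120/49, 24/5], [12/17, 60/61]]; det S = -248832/254065
solve [mL_A; mL_B] = S·[w00; w01] and [mR_A; mR_B] = S·[w10; w11]:
  w00 = 1/2, w01 = 1/2, w10 = -1, w11 = 1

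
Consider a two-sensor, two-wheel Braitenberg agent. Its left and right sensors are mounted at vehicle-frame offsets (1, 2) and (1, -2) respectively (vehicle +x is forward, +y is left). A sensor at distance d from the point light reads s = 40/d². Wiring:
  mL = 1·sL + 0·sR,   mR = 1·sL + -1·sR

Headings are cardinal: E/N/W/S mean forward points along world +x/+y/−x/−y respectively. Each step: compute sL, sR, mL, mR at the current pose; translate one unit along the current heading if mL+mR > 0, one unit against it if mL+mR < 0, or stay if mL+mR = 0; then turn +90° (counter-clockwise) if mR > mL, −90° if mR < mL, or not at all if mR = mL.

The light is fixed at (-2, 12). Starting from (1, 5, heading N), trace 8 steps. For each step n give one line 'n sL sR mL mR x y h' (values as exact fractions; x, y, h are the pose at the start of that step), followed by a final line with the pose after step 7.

n=0: pose=(1,5,N); sL=40/37, sR=40/61; mL=40/37, mR=960/2257; mL+mR=3400/2257 → advance +1; mR−mL=-40/61 → turn -1·90°
n=1: pose=(1,6,E); sL=5/4, sR=1/2; mL=5/4, mR=3/4; mL+mR=2 → advance +1; mR−mL=-1/2 → turn -1·90°
n=2: pose=(2,6,S); sL=8/17, sR=40/53; mL=8/17, mR=-256/901; mL+mR=168/901 → advance +1; mR−mL=-40/53 → turn -1·90°
n=3: pose=(2,5,W); sL=4/9, sR=20/17; mL=4/9, mR=-112/153; mL+mR=-44/153 → advance -1; mR−mL=-20/17 → turn -1·90°
n=4: pose=(3,5,N); sL=8/9, sR=8/17; mL=8/9, mR=64/153; mL+mR=200/153 → advance +1; mR−mL=-8/17 → turn -1·90°
n=5: pose=(3,6,E); sL=10/13, sR=2/5; mL=10/13, mR=24/65; mL+mR=74/65 → advance +1; mR−mL=-2/5 → turn -1·90°
n=6: pose=(4,6,S); sL=40/113, sR=8/13; mL=40/113, mR=-384/1469; mL+mR=136/1469 → advance +1; mR−mL=-8/13 → turn -1·90°
n=7: pose=(4,5,W); sL=20/53, sR=4/5; mL=20/53, mR=-112/265; mL+mR=-12/265 → advance -1; mR−mL=-4/5 → turn -1·90°

0 40/37 40/61 40/37 960/2257 1 5 N
1 5/4 1/2 5/4 3/4 1 6 E
2 8/17 40/53 8/17 -256/901 2 6 S
3 4/9 20/17 4/9 -112/153 2 5 W
4 8/9 8/17 8/9 64/153 3 5 N
5 10/13 2/5 10/13 24/65 3 6 E
6 40/113 8/13 40/113 -384/1469 4 6 S
7 20/53 4/5 20/53 -112/265 4 5 W
final 5 5 N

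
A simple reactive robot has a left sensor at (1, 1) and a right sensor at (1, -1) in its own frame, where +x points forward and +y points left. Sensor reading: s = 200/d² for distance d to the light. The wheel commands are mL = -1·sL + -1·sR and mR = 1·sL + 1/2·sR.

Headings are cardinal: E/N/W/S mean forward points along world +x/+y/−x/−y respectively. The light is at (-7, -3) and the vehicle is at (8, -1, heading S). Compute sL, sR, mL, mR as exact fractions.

200/257 200/197 -90800/50629 65100/50629

left sensor world pos  = (9, -2); dL² = 257
right sensor world pos = (7, -2); dR² = 197
sL = 200/257 = 200/257
sR = 200/197 = 200/197
mL = -1·sL + -1·sR = -90800/50629
mR = 1·sL + 1/2·sR = 65100/50629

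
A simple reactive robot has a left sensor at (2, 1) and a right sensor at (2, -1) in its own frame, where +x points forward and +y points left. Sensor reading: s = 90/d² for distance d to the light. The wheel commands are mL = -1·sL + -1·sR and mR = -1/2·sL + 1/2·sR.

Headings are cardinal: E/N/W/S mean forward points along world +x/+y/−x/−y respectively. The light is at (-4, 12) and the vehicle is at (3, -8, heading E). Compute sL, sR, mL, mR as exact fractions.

left sensor world pos  = (5, -7); dL² = 442
right sensor world pos = (5, -9); dR² = 522
sL = 90/442 = 45/221
sR = 90/522 = 5/29
mL = -1·sL + -1·sR = -2410/6409
mR = -1/2·sL + 1/2·sR = -100/6409

45/221 5/29 -2410/6409 -100/6409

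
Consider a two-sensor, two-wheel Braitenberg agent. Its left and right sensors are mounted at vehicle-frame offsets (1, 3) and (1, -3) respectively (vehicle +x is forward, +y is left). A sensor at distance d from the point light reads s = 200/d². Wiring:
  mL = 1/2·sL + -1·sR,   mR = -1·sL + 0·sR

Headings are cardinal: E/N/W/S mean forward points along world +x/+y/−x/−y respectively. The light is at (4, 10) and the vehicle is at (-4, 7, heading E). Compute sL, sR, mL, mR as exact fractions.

left sensor world pos  = (-3, 10); dL² = 49
right sensor world pos = (-3, 4); dR² = 85
sL = 200/49 = 200/49
sR = 200/85 = 40/17
mL = 1/2·sL + -1·sR = -260/833
mR = -1·sL + 0·sR = -200/49

200/49 40/17 -260/833 -200/49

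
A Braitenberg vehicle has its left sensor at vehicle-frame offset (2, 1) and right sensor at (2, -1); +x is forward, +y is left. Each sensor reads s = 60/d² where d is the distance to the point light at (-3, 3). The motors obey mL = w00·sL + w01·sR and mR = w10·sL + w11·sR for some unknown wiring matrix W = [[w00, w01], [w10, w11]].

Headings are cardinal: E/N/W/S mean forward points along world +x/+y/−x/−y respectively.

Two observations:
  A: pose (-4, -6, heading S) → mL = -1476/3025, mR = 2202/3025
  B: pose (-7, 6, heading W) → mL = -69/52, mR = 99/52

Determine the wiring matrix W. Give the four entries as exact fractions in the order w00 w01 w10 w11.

obs A: pose=(-4,-6,S) → sL=60/121, sR=12/25, mL=-1476/3025, mR=2202/3025
obs B: pose=(-7,6,W) → sL=3/2, sR=15/13, mL=-69/52, mR=99/52
sensor matrix S = [[60/121, 12/25], [3/2, 15/13]]; det S = -5814/39325
solve [mL_A; mL_B] = S·[w00; w01] and [mR_A; mR_B] = S·[w10; w11]:
  w00 = -1/2, w01 = -1/2, w10 = 1/2, w11 = 1

-1/2 -1/2 1/2 1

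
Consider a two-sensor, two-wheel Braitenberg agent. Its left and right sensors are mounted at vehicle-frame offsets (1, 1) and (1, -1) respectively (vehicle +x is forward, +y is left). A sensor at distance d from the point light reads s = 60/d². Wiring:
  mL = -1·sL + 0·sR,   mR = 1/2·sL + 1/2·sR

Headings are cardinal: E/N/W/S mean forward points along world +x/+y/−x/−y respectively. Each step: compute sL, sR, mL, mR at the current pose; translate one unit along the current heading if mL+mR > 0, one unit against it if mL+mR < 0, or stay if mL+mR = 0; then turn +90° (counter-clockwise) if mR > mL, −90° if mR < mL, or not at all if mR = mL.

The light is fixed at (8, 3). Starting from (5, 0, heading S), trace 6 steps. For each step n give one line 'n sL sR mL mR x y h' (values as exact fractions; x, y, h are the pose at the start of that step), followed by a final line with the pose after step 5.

0 3 15/8 -3 39/16 5 0 S
1 12 60/13 -12 108/13 5 1 E
2 30/13 6 -30/13 54/13 4 1 N
3 60/29 12/5 -60/29 324/145 4 2 W
4 3 3/2 -3 9/4 3 2 S
5 60/17 60/17 -60/17 60/17 3 3 E
final 3 3 N

n=0: pose=(5,0,S); sL=3, sR=15/8; mL=-3, mR=39/16; mL+mR=-9/16 → advance -1; mR−mL=87/16 → turn +1·90°
n=1: pose=(5,1,E); sL=12, sR=60/13; mL=-12, mR=108/13; mL+mR=-48/13 → advance -1; mR−mL=264/13 → turn +1·90°
n=2: pose=(4,1,N); sL=30/13, sR=6; mL=-30/13, mR=54/13; mL+mR=24/13 → advance +1; mR−mL=84/13 → turn +1·90°
n=3: pose=(4,2,W); sL=60/29, sR=12/5; mL=-60/29, mR=324/145; mL+mR=24/145 → advance +1; mR−mL=624/145 → turn +1·90°
n=4: pose=(3,2,S); sL=3, sR=3/2; mL=-3, mR=9/4; mL+mR=-3/4 → advance -1; mR−mL=21/4 → turn +1·90°
n=5: pose=(3,3,E); sL=60/17, sR=60/17; mL=-60/17, mR=60/17; mL+mR=0 → advance +0; mR−mL=120/17 → turn +1·90°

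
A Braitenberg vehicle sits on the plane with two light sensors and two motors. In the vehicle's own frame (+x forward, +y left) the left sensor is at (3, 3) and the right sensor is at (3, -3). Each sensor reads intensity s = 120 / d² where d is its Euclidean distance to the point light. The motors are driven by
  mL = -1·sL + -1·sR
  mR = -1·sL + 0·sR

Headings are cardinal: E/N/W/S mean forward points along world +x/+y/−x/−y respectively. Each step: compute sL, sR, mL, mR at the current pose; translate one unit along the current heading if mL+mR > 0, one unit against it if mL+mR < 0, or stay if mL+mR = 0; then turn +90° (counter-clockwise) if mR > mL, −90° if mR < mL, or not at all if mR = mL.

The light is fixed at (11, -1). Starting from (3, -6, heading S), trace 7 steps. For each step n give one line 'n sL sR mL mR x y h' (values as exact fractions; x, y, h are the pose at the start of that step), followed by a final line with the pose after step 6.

n=0: pose=(3,-6,S); sL=120/89, sR=24/37; mL=-6576/3293, mR=-120/89; mL+mR=-11016/3293 → advance -1; mR−mL=24/37 → turn +1·90°
n=1: pose=(3,-5,E); sL=60/13, sR=60/37; mL=-3000/481, mR=-60/13; mL+mR=-5220/481 → advance -1; mR−mL=60/37 → turn +1·90°
n=2: pose=(2,-5,N); sL=24/29, sR=120/37; mL=-4368/1073, mR=-24/29; mL+mR=-5256/1073 → advance -1; mR−mL=120/37 → turn +1·90°
n=3: pose=(2,-6,W); sL=15/26, sR=30/37; mL=-1335/962, mR=-15/26; mL+mR=-945/481 → advance -1; mR−mL=30/37 → turn +1·90°
n=4: pose=(3,-6,S); sL=120/89, sR=24/37; mL=-6576/3293, mR=-120/89; mL+mR=-11016/3293 → advance -1; mR−mL=24/37 → turn +1·90°
n=5: pose=(3,-5,E); sL=60/13, sR=60/37; mL=-3000/481, mR=-60/13; mL+mR=-5220/481 → advance -1; mR−mL=60/37 → turn +1·90°
n=6: pose=(2,-5,N); sL=24/29, sR=120/37; mL=-4368/1073, mR=-24/29; mL+mR=-5256/1073 → advance -1; mR−mL=120/37 → turn +1·90°

0 120/89 24/37 -6576/3293 -120/89 3 -6 S
1 60/13 60/37 -3000/481 -60/13 3 -5 E
2 24/29 120/37 -4368/1073 -24/29 2 -5 N
3 15/26 30/37 -1335/962 -15/26 2 -6 W
4 120/89 24/37 -6576/3293 -120/89 3 -6 S
5 60/13 60/37 -3000/481 -60/13 3 -5 E
6 24/29 120/37 -4368/1073 -24/29 2 -5 N
final 2 -6 W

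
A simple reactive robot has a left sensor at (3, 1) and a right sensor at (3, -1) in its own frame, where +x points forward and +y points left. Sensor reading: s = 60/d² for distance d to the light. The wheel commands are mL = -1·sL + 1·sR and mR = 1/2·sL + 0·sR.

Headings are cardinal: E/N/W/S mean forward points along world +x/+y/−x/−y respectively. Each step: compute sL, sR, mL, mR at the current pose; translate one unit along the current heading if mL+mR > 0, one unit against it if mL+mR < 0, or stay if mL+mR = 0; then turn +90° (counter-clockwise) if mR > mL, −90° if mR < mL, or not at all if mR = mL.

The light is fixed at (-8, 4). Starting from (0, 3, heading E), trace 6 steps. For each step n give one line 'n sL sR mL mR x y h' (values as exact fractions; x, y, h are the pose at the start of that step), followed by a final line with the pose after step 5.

n=0: pose=(0,3,E); sL=60/121, sR=12/25; mL=-48/3025, mR=30/121; mL+mR=702/3025 → advance +1; mR−mL=798/3025 → turn +1·90°
n=1: pose=(1,3,N); sL=15/17, sR=15/26; mL=-135/442, mR=15/34; mL+mR=30/221 → advance +1; mR−mL=165/221 → turn +1·90°
n=2: pose=(1,4,W); sL=60/37, sR=60/37; mL=0, mR=30/37; mL+mR=30/37 → advance +1; mR−mL=30/37 → turn +1·90°
n=3: pose=(0,4,S); sL=2/3, sR=30/29; mL=32/87, mR=1/3; mL+mR=61/87 → advance +1; mR−mL=-1/29 → turn -1·90°
n=4: pose=(0,3,W); sL=60/29, sR=12/5; mL=48/145, mR=30/29; mL+mR=198/145 → advance +1; mR−mL=102/145 → turn +1·90°
n=5: pose=(-1,3,S); sL=3/4, sR=15/13; mL=21/52, mR=3/8; mL+mR=81/104 → advance +1; mR−mL=-3/104 → turn -1·90°

0 60/121 12/25 -48/3025 30/121 0 3 E
1 15/17 15/26 -135/442 15/34 1 3 N
2 60/37 60/37 0 30/37 1 4 W
3 2/3 30/29 32/87 1/3 0 4 S
4 60/29 12/5 48/145 30/29 0 3 W
5 3/4 15/13 21/52 3/8 -1 3 S
final -1 2 W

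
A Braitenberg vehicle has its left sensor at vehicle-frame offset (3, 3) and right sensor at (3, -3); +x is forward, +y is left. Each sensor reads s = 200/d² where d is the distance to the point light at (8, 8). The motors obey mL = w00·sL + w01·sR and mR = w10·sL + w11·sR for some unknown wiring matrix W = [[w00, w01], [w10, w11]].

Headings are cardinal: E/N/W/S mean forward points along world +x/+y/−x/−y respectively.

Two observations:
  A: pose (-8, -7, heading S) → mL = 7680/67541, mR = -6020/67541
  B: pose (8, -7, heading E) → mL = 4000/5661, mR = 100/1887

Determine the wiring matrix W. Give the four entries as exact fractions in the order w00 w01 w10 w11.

1 -1 1/2 -1

obs A: pose=(-8,-7,S) → sL=200/493, sR=40/137, mL=7680/67541, mR=-6020/67541
obs B: pose=(8,-7,E) → sL=200/153, sR=200/333, mL=4000/5661, mR=100/1887
sensor matrix S = [[200/493, 40/137], [200/153, 200/333]]; det S = -3104000/22491153
solve [mL_A; mL_B] = S·[w00; w01] and [mR_A; mR_B] = S·[w10; w11]:
  w00 = 1, w01 = -1, w10 = 1/2, w11 = -1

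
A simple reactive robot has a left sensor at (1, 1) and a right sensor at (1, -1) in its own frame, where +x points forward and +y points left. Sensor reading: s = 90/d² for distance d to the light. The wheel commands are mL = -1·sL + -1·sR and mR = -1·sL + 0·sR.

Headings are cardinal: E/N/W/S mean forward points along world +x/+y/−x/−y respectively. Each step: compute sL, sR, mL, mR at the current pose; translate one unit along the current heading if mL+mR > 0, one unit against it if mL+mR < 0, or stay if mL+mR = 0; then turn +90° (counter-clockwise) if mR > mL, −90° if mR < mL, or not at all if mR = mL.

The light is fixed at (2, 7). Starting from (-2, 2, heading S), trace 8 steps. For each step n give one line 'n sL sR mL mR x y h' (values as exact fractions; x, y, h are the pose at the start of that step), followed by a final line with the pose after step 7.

0 2 90/61 -212/61 -2 -2 2 S
1 5 45/17 -130/17 -5 -2 3 E
2 2 18/5 -28/5 -2 -3 3 N
3 5/4 45/26 -155/52 -5/4 -3 2 W
4 2 90/61 -212/61 -2 -2 2 S
5 5 45/17 -130/17 -5 -2 3 E
6 2 18/5 -28/5 -2 -3 3 N
7 5/4 45/26 -155/52 -5/4 -3 2 W
final -2 2 S

n=0: pose=(-2,2,S); sL=2, sR=90/61; mL=-212/61, mR=-2; mL+mR=-334/61 → advance -1; mR−mL=90/61 → turn +1·90°
n=1: pose=(-2,3,E); sL=5, sR=45/17; mL=-130/17, mR=-5; mL+mR=-215/17 → advance -1; mR−mL=45/17 → turn +1·90°
n=2: pose=(-3,3,N); sL=2, sR=18/5; mL=-28/5, mR=-2; mL+mR=-38/5 → advance -1; mR−mL=18/5 → turn +1·90°
n=3: pose=(-3,2,W); sL=5/4, sR=45/26; mL=-155/52, mR=-5/4; mL+mR=-55/13 → advance -1; mR−mL=45/26 → turn +1·90°
n=4: pose=(-2,2,S); sL=2, sR=90/61; mL=-212/61, mR=-2; mL+mR=-334/61 → advance -1; mR−mL=90/61 → turn +1·90°
n=5: pose=(-2,3,E); sL=5, sR=45/17; mL=-130/17, mR=-5; mL+mR=-215/17 → advance -1; mR−mL=45/17 → turn +1·90°
n=6: pose=(-3,3,N); sL=2, sR=18/5; mL=-28/5, mR=-2; mL+mR=-38/5 → advance -1; mR−mL=18/5 → turn +1·90°
n=7: pose=(-3,2,W); sL=5/4, sR=45/26; mL=-155/52, mR=-5/4; mL+mR=-55/13 → advance -1; mR−mL=45/26 → turn +1·90°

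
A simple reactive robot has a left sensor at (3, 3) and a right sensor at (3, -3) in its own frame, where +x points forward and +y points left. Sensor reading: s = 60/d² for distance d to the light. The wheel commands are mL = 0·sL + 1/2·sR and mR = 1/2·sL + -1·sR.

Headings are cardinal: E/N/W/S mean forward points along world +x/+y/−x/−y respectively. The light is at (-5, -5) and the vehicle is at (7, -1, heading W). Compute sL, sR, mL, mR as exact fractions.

30/41 6/13 3/13 -51/533

left sensor world pos  = (4, -4); dL² = 82
right sensor world pos = (4, 2); dR² = 130
sL = 60/82 = 30/41
sR = 60/130 = 6/13
mL = 0·sL + 1/2·sR = 3/13
mR = 1/2·sL + -1·sR = -51/533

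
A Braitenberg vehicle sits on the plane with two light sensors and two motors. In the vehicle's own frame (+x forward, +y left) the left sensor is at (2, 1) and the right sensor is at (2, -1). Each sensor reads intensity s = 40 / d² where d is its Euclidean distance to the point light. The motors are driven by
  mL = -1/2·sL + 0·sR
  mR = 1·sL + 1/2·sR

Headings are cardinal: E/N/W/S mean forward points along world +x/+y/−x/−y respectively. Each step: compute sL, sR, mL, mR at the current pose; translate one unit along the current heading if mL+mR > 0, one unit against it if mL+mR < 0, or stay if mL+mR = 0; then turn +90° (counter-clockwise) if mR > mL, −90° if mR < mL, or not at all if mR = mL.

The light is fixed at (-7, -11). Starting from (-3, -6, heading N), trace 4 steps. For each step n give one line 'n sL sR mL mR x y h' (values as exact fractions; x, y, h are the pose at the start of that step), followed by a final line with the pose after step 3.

n=0: pose=(-3,-6,N); sL=20/29, sR=20/37; mL=-10/29, mR=1030/1073; mL+mR=660/1073 → advance +1; mR−mL=1400/1073 → turn +1·90°
n=1: pose=(-3,-5,W); sL=40/29, sR=40/53; mL=-20/29, mR=2700/1537; mL+mR=1640/1537 → advance +1; mR−mL=3760/1537 → turn +1·90°
n=2: pose=(-4,-5,S); sL=5/4, sR=2; mL=-5/8, mR=9/4; mL+mR=13/8 → advance +1; mR−mL=23/8 → turn +1·90°
n=3: pose=(-4,-6,E); sL=40/61, sR=40/41; mL=-20/61, mR=2860/2501; mL+mR=2040/2501 → advance +1; mR−mL=3680/2501 → turn +1·90°

0 20/29 20/37 -10/29 1030/1073 -3 -6 N
1 40/29 40/53 -20/29 2700/1537 -3 -5 W
2 5/4 2 -5/8 9/4 -4 -5 S
3 40/61 40/41 -20/61 2860/2501 -4 -6 E
final -3 -6 N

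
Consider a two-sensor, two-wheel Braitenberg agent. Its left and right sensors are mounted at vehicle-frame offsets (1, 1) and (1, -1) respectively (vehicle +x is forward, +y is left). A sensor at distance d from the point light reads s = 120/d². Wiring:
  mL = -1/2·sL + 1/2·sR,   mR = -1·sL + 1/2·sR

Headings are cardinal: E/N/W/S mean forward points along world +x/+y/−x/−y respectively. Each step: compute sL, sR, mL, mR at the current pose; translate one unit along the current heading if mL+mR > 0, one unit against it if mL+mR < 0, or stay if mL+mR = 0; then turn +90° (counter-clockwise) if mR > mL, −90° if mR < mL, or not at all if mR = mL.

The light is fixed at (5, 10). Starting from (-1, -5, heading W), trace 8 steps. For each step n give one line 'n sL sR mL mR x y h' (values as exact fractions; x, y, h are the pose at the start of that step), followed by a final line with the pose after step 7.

0 24/61 24/49 144/2989 -444/2989 -1 -5 W
1 15/29 30/53 75/3074 -360/1537 0 -5 N
2 120/241 24/61 -768/14701 -4428/14701 0 -6 E
3 60/157 60/169 -360/26533 -5430/26533 -1 -6 S
4 24/61 24/49 144/2989 -444/2989 -1 -5 W
5 15/29 30/53 75/3074 -360/1537 0 -5 N
6 120/241 24/61 -768/14701 -4428/14701 0 -6 E
7 60/157 60/169 -360/26533 -5430/26533 -1 -6 S
final -1 -5 W

n=0: pose=(-1,-5,W); sL=24/61, sR=24/49; mL=144/2989, mR=-444/2989; mL+mR=-300/2989 → advance -1; mR−mL=-12/61 → turn -1·90°
n=1: pose=(0,-5,N); sL=15/29, sR=30/53; mL=75/3074, mR=-360/1537; mL+mR=-645/3074 → advance -1; mR−mL=-15/58 → turn -1·90°
n=2: pose=(0,-6,E); sL=120/241, sR=24/61; mL=-768/14701, mR=-4428/14701; mL+mR=-5196/14701 → advance -1; mR−mL=-60/241 → turn -1·90°
n=3: pose=(-1,-6,S); sL=60/157, sR=60/169; mL=-360/26533, mR=-5430/26533; mL+mR=-5790/26533 → advance -1; mR−mL=-30/157 → turn -1·90°
n=4: pose=(-1,-5,W); sL=24/61, sR=24/49; mL=144/2989, mR=-444/2989; mL+mR=-300/2989 → advance -1; mR−mL=-12/61 → turn -1·90°
n=5: pose=(0,-5,N); sL=15/29, sR=30/53; mL=75/3074, mR=-360/1537; mL+mR=-645/3074 → advance -1; mR−mL=-15/58 → turn -1·90°
n=6: pose=(0,-6,E); sL=120/241, sR=24/61; mL=-768/14701, mR=-4428/14701; mL+mR=-5196/14701 → advance -1; mR−mL=-60/241 → turn -1·90°
n=7: pose=(-1,-6,S); sL=60/157, sR=60/169; mL=-360/26533, mR=-5430/26533; mL+mR=-5790/26533 → advance -1; mR−mL=-30/157 → turn -1·90°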